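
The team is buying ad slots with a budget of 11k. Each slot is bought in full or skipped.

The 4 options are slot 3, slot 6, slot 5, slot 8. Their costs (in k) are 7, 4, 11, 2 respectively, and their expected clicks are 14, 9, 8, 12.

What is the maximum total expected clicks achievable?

Allowing fractional choices, the relaxed optimum would be about 31.0, but ad slots are indivisible.
slot 3 + slot 6: cost 7 + 4 = 11 ≤ 11, expected clicks 14 + 9 = 23.
slot 6 + slot 8: cost 4 + 2 = 6 ≤ 11, expected clicks 9 + 12 = 21.
slot 3 + slot 8: cost 7 + 2 = 9 ≤ 11, expected clicks 14 + 12 = 26.
Best is slot 3 and slot 8 with total expected clicks 26.

26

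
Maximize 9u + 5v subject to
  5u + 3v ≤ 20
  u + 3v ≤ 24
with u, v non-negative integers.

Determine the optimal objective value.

36

(u,v)=(4,0) is feasible, giving 36.
(u,v)=(3,1) is feasible, giving 32.
(u,v)=(3,0) is feasible, giving 27.
The best lattice point is (4,0), giving 36.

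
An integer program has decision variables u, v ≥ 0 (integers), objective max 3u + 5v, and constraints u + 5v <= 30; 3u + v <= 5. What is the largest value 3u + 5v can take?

25

(u,v)=(0,5) is feasible, giving 25.
(u,v)=(0,4) is feasible, giving 20.
No feasible integer point exceeds 25.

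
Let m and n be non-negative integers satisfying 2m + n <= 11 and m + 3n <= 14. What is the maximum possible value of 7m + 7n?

49

(m,n)=(4,3) is feasible, giving 49.
(m,n)=(2,4) is feasible, giving 42.
(m,n)=(4,2) is feasible, giving 42.
(m,n)=(3,3) is feasible, giving 42.
No feasible integer point exceeds 49.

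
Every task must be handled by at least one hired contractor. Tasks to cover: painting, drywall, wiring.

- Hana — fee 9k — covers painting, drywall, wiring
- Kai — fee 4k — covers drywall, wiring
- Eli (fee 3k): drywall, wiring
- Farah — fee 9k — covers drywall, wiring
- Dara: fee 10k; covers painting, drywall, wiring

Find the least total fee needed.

The greedy cost-per-new-task heuristic would pick Eli and Hana for 12, but a cheaper cover exists.
Hana alone covers painting, drywall, wiring — every task.
Total fee: 9.
No cover costs less than 9.

9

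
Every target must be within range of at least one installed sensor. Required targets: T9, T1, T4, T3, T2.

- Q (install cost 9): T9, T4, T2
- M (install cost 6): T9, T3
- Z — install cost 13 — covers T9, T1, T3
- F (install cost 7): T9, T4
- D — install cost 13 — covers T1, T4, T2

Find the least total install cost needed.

19

This is an integer covering problem.
The greedy cost-per-new-target heuristic would pick Q, M, and Z for 28, but a cheaper cover exists.
Choose M and D: together they cover T9, T1, T4, T3, T2 — every target.
Total install cost: 6 + 13 = 19.
No cover costs less than 19.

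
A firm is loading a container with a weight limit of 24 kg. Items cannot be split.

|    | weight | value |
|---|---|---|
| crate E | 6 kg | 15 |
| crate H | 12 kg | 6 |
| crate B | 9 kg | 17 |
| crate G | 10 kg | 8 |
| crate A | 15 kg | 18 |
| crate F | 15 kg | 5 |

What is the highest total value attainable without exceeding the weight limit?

35

Treat it as a binary knapsack problem.
Allowing fractional choices, the relaxed optimum would be about 42.8, but items are indivisible.
crate E + crate B: weight 6 + 9 = 15 ≤ 24, value 15 + 17 = 32.
crate B + crate A: weight 9 + 15 = 24 ≤ 24, value 17 + 18 = 35.
crate E + crate A: weight 6 + 15 = 21 ≤ 24, value 15 + 18 = 33.
Best is crate B and crate A with total value 35.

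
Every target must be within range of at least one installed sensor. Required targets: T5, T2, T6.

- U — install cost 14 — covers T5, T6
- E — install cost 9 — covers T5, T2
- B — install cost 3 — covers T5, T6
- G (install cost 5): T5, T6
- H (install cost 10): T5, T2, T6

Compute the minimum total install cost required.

10

The greedy cost-per-new-target heuristic would pick B and E for 12, but a cheaper cover exists.
H alone covers T5, T2, T6 — every target.
Total install cost: 10.
No cover costs less than 10.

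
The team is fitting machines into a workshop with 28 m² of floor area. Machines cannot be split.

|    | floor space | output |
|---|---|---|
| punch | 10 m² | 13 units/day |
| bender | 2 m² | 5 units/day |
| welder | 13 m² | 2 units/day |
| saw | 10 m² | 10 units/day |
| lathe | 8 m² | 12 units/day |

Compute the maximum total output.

Take punch, saw, and lathe: floor space 10 + 10 + 8 = 28 ≤ 28, output 13 + 10 + 12 = 35.
No other feasible combination does better.

35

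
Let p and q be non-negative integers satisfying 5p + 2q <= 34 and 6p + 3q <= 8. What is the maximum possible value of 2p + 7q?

(p,q)=(0,2): 5·0+2·2=4≤34, 6·0+3·2=6≤8, objective 14.
(p,q)=(0,1): 5·0+2·1=2≤34, 6·0+3·1=3≤8, objective 7.
No feasible integer point exceeds 14.

14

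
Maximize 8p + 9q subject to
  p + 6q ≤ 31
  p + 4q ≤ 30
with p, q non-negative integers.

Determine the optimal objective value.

240

(p,q)=(30,0): 1·30+6·0=30≤31, 1·30+4·0=30≤30, objective 240.
(p,q)=(29,0): 1·29+6·0=29≤31, 1·29+4·0=29≤30, objective 232.
Maximum is 240 at (p,q)=(30,0).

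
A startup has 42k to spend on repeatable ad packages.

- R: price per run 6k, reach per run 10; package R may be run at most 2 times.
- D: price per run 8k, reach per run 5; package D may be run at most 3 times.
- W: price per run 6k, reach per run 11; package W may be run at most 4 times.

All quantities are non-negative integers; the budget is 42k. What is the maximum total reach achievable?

64

This is a bounded integer knapsack.
W has the best ratio (11/6); taking only W gives at most 4×11 = 44 (stopped by the supply cap of 4).
Mixing does better — 2×R and 4×W: price 36 ≤ 42, reach 2·10 + 4·11 = 64.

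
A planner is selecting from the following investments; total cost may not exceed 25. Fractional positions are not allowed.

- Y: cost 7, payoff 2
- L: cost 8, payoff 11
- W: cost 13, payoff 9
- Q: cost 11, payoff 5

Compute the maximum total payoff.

Allowing fractional choices, the relaxed optimum would be about 21.8, but investments are indivisible.
L + W: cost 8 + 13 = 21 ≤ 25, payoff 11 + 9 = 20.
L + Q: cost 8 + 11 = 19 ≤ 25, payoff 11 + 5 = 16.
Best is L and W with total payoff 20.

20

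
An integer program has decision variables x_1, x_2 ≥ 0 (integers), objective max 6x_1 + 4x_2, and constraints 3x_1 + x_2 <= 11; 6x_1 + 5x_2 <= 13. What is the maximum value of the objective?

(x_1,x_2)=(2,0) is feasible, giving 12.
(x_1,x_2)=(1,1) is feasible, giving 10.
(x_1,x_2)=(1,0) is feasible, giving 6.
Maximum is 12 at (x_1,x_2)=(2,0).

12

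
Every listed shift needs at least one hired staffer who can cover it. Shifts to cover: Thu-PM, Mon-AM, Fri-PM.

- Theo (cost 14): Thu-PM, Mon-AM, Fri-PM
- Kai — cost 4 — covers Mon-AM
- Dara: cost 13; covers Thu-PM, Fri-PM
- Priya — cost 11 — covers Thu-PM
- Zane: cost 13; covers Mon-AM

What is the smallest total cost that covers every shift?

14

The greedy cost-per-new-shift heuristic would pick Kai and Dara for 17, but a cheaper cover exists.
Theo alone covers Thu-PM, Mon-AM, Fri-PM — every shift.
Total cost: 14.
No cover costs less than 14.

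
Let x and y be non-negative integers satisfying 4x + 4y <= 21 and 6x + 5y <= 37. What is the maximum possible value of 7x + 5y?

35

Relaxing integrality, the LP optimum is 36.75 at (x,y) = (5.25, 0), which is not an integer point.
(x,y)=(5,0): 4·5+4·0=20≤21, 6·5+5·0=30≤37, objective 35.
(x,y)=(4,1): 4·4+4·1=20≤21, 6·4+5·1=29≤37, objective 33.
(x,y)=(4,0): 4·4+4·0=16≤21, 6·4+5·0=24≤37, objective 28.
Maximum is 35 at (x,y)=(5,0).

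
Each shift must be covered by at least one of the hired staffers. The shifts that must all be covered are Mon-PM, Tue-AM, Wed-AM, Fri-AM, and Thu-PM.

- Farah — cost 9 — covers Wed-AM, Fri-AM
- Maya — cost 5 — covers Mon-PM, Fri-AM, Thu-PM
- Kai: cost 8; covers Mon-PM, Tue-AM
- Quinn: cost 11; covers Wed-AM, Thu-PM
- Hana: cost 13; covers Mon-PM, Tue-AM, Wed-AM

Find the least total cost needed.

Choose Maya and Hana: together they cover Mon-PM, Tue-AM, Wed-AM, Fri-AM, Thu-PM — every shift.
Total cost: 5 + 13 = 18.
No cover costs less than 18.

18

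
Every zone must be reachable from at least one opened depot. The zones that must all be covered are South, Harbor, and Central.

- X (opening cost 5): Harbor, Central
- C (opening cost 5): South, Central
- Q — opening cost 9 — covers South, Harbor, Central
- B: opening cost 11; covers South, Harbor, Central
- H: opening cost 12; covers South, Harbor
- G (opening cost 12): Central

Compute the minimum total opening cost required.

This is a weighted set-cover instance.
The greedy cost-per-new-zone heuristic would pick X and C for 10, but a cheaper cover exists.
Q alone covers South, Harbor, Central — every zone.
Total opening cost: 9.
No cover costs less than 9.

9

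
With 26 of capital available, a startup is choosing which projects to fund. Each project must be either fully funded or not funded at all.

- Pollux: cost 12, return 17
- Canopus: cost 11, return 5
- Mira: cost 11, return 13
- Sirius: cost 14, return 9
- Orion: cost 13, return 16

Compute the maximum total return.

Pollux + Mira: cost 12 + 11 = 23 ≤ 26, return 17 + 13 = 30.
Pollux + Orion: cost 12 + 13 = 25 ≤ 26, return 17 + 16 = 33.
Best is Pollux and Orion with total return 33.

33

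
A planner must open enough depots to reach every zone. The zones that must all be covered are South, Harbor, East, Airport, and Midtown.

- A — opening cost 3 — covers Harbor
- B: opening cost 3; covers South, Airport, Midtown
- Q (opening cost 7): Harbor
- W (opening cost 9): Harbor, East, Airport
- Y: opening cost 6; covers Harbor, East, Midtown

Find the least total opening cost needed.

The greedy cost-per-new-zone heuristic would pick B, A, and Y for 12, but a cheaper cover exists.
Choose B and Y: together they cover South, Harbor, East, Airport, Midtown — every zone.
Total opening cost: 3 + 6 = 9.
No cover costs less than 9.

9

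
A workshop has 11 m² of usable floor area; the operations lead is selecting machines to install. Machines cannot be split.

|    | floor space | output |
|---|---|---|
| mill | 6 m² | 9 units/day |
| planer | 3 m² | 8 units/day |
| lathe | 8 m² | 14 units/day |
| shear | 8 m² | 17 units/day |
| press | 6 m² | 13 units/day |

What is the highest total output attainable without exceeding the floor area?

25

Allowing fractional choices, the relaxed optimum would be about 25.2, but machines are indivisible.
planer + shear: floor space 3 + 8 = 11 ≤ 11, output 8 + 17 = 25.
planer + press: floor space 3 + 6 = 9 ≤ 11, output 8 + 13 = 21.
planer + lathe: floor space 3 + 8 = 11 ≤ 11, output 8 + 14 = 22.
Best is planer and shear with total output 25.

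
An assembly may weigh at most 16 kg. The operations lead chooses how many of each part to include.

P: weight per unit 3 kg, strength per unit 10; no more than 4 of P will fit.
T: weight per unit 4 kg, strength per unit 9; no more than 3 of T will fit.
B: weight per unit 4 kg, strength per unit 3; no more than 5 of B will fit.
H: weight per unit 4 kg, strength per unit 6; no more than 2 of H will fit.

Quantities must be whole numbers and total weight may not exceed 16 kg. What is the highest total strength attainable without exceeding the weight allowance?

This is a bounded integer knapsack.
Take 4×P and 1×T: weight 16 ≤ 16, strength 4·10 + 1·9 = 49.
P has the best ratio (10/3) and is taken to its limit of 4; remaining capacity is filled optimally with the others.

49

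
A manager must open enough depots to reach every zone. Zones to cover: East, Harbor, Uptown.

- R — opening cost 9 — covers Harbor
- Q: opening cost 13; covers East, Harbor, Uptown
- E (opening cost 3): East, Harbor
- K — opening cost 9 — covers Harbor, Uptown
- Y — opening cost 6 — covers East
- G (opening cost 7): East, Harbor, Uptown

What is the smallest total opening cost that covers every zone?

This is a weighted set-cover instance.
The greedy cost-per-new-zone heuristic would pick E and G for 10, but a cheaper cover exists.
G alone covers East, Harbor, Uptown — every zone.
Total opening cost: 7.
No cover costs less than 7.

7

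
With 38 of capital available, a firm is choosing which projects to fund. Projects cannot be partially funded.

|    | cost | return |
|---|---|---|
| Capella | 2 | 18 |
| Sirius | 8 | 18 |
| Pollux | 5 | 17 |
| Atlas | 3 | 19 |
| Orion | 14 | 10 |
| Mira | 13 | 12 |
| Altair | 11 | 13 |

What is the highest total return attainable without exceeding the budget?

Capella + Sirius + Pollux + Atlas + Altair: cost 2 + 8 + 5 + 3 + 11 = 29 ≤ 38, return 18 + 18 + 17 + 19 + 13 = 85.
Capella + Sirius + Pollux + Atlas + Mira: cost 2 + 8 + 5 + 3 + 13 = 31 ≤ 38, return 18 + 18 + 17 + 19 + 12 = 84.
Best is Capella, Sirius, Pollux, Atlas, and Altair with total return 85.

85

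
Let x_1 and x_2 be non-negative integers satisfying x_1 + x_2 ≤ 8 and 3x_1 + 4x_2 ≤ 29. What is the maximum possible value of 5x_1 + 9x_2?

(x_1,x_2)=(0,7) is feasible, giving 63.
(x_1,x_2)=(1,6) is feasible, giving 59.
Maximum is 63 at (x_1,x_2)=(0,7).

63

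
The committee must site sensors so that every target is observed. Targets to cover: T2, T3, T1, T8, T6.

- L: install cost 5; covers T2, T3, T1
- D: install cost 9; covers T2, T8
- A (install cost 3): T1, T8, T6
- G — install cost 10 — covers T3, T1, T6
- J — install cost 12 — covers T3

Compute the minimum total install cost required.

8

This is an integer covering problem.
Choose L and A: together they cover T2, T3, T1, T8, T6 — every target.
Total install cost: 5 + 3 = 8.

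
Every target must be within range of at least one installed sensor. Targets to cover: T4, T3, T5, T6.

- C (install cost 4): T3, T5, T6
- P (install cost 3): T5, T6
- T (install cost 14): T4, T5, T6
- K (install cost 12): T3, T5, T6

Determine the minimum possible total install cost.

Choose C and T: together they cover T4, T3, T5, T6 — every target.
Total install cost: 4 + 14 = 18.
No cover costs less than 18.

18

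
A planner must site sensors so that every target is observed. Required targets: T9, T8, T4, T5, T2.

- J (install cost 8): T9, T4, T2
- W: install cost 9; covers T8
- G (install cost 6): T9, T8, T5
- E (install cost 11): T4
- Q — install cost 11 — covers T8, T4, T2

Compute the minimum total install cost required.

14

Choose J and G: together they cover T9, T8, T4, T5, T2 — every target.
Total install cost: 8 + 6 = 14.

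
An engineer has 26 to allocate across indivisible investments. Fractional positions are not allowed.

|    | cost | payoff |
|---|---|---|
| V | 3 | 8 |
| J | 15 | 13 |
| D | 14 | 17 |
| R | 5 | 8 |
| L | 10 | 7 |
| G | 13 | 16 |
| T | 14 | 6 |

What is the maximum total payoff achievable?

33

V + R + G: cost 3 + 5 + 13 = 21 ≤ 26, payoff 8 + 8 + 16 = 32.
V + D + R: cost 3 + 14 + 5 = 22 ≤ 26, payoff 8 + 17 + 8 = 33.
V + L + G: cost 3 + 10 + 13 = 26 ≤ 26, payoff 8 + 7 + 16 = 31.
Best is V, D, and R with total payoff 33.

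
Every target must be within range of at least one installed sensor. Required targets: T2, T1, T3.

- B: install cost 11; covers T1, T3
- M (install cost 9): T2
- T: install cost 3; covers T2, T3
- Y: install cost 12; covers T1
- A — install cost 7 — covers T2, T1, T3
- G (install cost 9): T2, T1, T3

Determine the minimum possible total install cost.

This is an integer covering problem.
The greedy cost-per-new-target heuristic would pick T and A for 10, but a cheaper cover exists.
A alone covers T2, T1, T3 — every target.
Total install cost: 7.
No cover costs less than 7.

7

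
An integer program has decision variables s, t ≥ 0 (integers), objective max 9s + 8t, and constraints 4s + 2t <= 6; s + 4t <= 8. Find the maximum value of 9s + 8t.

(s,t)=(1,1) is feasible, giving 17.
(s,t)=(0,2) is feasible, giving 16.
The best lattice point is (1,1), giving 17.

17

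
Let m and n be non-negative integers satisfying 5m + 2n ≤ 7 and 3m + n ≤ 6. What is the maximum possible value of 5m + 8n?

(m,n)=(0,3): 5·0+2·3=6≤7, 3·0+1·3=3≤6, objective 24.
(m,n)=(0,2): 5·0+2·2=4≤7, 3·0+1·2=2≤6, objective 16.
The best lattice point is (0,3), giving 24.

24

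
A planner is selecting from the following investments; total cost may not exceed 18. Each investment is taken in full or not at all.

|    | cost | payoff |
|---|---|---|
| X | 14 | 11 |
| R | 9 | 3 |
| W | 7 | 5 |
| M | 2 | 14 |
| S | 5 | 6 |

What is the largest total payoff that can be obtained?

R + M + S: cost 9 + 2 + 5 = 16 ≤ 18, payoff 3 + 14 + 6 = 23.
X + M: cost 14 + 2 = 16 ≤ 18, payoff 11 + 14 = 25.
W + M + S: cost 7 + 2 + 5 = 14 ≤ 18, payoff 5 + 14 + 6 = 25.
The maximum payoff is 25; one optimal choice is W, M, and S.

25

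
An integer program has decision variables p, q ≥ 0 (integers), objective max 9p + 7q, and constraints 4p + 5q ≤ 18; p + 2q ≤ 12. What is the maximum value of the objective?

The continuous relaxation peaks at (4.5, 0) with value 40.50; rounding to a feasible lattice point costs some objective.
(p,q)=(4,0): 4·4+5·0=16≤18, 1·4+2·0=4≤12, objective 36.
(p,q)=(3,1): 4·3+5·1=17≤18, 1·3+2·1=5≤12, objective 34.
(p,q)=(3,0): 4·3+5·0=12≤18, 1·3+2·0=3≤12, objective 27.
No feasible integer point exceeds 36.

36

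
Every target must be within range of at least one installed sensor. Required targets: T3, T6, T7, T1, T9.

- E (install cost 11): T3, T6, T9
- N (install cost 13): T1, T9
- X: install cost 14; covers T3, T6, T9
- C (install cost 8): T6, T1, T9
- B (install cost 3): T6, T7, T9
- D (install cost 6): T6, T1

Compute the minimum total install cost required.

Choose E, B, and D: together they cover T3, T6, T7, T1, T9 — every target.
Total install cost: 11 + 3 + 6 = 20.
No cover costs less than 20.

20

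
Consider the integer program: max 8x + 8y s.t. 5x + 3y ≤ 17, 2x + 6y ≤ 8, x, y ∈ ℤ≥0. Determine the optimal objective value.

The continuous relaxation peaks at (3.25, 0.25) with value 28.00; rounding to a feasible lattice point costs some objective.
(x,y)=(3,0): 5·3+3·0=15≤17, 2·3+6·0=6≤8, objective 24.
(x,y)=(2,0): 5·2+3·0=10≤17, 2·2+6·0=4≤8, objective 16.
No feasible integer point exceeds 24.

24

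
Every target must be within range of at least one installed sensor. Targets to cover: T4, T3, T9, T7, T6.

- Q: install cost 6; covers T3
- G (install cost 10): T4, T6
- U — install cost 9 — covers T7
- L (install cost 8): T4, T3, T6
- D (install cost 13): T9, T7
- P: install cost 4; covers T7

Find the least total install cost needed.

21

Choose L and D: together they cover T4, T3, T9, T7, T6 — every target.
Total install cost: 8 + 13 = 21.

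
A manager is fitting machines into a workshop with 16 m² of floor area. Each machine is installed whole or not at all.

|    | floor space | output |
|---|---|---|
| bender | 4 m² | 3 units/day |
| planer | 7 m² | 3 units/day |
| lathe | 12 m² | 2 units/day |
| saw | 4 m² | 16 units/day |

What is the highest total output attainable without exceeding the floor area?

22

bender + planer + saw: floor space 4 + 7 + 4 = 15 ≤ 16, output 3 + 3 + 16 = 22.
bender + saw: floor space 4 + 4 = 8 ≤ 16, output 3 + 16 = 19.
planer + saw: floor space 7 + 4 = 11 ≤ 16, output 3 + 16 = 19.
Best is bender, planer, and saw with total output 22.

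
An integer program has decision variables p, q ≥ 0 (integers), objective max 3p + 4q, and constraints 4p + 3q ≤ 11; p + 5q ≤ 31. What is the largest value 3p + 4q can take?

(p,q)=(0,3) is feasible, giving 12.
(p,q)=(1,2) is feasible, giving 11.
(p,q)=(0,2) is feasible, giving 8.
The best lattice point is (0,3), giving 12.

12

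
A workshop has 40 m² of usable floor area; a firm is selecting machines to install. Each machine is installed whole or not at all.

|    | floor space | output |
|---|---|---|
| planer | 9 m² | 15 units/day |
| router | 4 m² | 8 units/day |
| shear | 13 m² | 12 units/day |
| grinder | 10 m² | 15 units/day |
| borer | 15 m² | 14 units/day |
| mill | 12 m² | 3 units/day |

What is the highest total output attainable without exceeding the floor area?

This is a 0-1 knapsack instance.
Take planer, router, grinder, and borer: floor space 9 + 4 + 10 + 15 = 38 ≤ 40, output 15 + 8 + 15 + 14 = 52.
No other feasible combination does better.

52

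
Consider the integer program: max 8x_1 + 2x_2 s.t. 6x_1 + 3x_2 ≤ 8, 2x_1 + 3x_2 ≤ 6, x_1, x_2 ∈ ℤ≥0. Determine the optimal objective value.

8

Relaxing integrality, the LP optimum is 10.67 at (x_1,x_2) = (1.33, 0), which is not an integer point.
(x_1,x_2)=(1,0): 6·1+3·0=6≤8, 2·1+3·0=2≤6, objective 8.
(x_1,x_2)=(0,1): 6·0+3·1=3≤8, 2·0+3·1=3≤6, objective 2.
(x_1,x_2)=(0,0): 6·0+3·0=0≤8, 2·0+3·0=0≤6, objective 0.
Maximum is 8 at (x_1,x_2)=(1,0).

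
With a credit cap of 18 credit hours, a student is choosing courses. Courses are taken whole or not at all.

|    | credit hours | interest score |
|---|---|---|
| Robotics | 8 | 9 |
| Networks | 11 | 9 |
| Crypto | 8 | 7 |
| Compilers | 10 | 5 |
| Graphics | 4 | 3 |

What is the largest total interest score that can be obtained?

16

Robotics + Graphics: credit hours 8 + 4 = 12 ≤ 18, interest score 9 + 3 = 12.
Robotics + Compilers: credit hours 8 + 10 = 18 ≤ 18, interest score 9 + 5 = 14.
Robotics + Crypto: credit hours 8 + 8 = 16 ≤ 18, interest score 9 + 7 = 16.
Best is Robotics and Crypto with total interest score 16.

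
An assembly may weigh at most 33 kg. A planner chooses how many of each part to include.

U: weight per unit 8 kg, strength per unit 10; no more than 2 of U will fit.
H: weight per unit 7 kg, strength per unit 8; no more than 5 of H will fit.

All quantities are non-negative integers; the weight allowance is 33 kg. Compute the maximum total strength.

36

U has the best ratio (10/8); taking only U gives at most 2×10 = 20 (stopped by the supply cap of 2).
Mixing does better — 2×U and 2×H: weight 30 ≤ 33, strength 2·10 + 2·8 = 36.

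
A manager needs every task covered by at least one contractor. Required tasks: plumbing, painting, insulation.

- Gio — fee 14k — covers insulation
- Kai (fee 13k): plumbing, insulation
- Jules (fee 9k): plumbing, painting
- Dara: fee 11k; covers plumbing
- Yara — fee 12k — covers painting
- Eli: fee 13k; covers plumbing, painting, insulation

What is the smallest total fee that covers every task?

13

Eli alone covers plumbing, painting, insulation — every task.
Total fee: 13.
No cover costs less than 13.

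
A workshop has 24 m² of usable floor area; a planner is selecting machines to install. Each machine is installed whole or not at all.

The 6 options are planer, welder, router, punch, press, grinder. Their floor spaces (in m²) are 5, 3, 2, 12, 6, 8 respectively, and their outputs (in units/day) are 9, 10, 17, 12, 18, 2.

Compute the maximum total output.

57

welder + router + punch + press: floor space 3 + 2 + 12 + 6 = 23 ≤ 24, output 10 + 17 + 12 + 18 = 57.
planer + welder + router + press: floor space 5 + 3 + 2 + 6 = 16 ≤ 24, output 9 + 10 + 17 + 18 = 54.
planer + welder + router + press + grinder: floor space 5 + 3 + 2 + 6 + 8 = 24 ≤ 24, output 9 + 10 + 17 + 18 + 2 = 56.
Best is welder, router, punch, and press with total output 57.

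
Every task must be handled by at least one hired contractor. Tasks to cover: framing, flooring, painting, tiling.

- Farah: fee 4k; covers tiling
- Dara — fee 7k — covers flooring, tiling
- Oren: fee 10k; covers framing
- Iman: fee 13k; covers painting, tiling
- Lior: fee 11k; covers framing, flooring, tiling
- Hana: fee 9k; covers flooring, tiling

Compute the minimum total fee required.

24

This is a weighted set-cover instance.
The greedy cost-per-new-task heuristic would pick Dara, Oren, and Iman for 30, but a cheaper cover exists.
Choose Iman and Lior: together they cover framing, flooring, painting, tiling — every task.
Total fee: 13 + 11 = 24.
No cover costs less than 24.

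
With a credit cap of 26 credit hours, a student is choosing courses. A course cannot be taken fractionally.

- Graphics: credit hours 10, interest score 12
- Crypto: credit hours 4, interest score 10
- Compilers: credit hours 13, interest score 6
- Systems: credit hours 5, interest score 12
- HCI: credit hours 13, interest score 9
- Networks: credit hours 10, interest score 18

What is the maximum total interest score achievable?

42

Allowing fractional choices, the relaxed optimum would be about 48.4, but courses are indivisible.
Graphics + Crypto + Networks: credit hours 10 + 4 + 10 = 24 ≤ 26, interest score 12 + 10 + 18 = 40.
Graphics + Systems + Networks: credit hours 10 + 5 + 10 = 25 ≤ 26, interest score 12 + 12 + 18 = 42.
Crypto + Systems + Networks: credit hours 4 + 5 + 10 = 19 ≤ 26, interest score 10 + 12 + 18 = 40.
Best is Graphics, Systems, and Networks with total interest score 42.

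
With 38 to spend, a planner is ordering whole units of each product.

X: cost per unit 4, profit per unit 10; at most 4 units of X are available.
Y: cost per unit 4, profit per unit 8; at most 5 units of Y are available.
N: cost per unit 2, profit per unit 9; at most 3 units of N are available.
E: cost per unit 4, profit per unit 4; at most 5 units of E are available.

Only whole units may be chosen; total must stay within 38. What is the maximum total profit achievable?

3×X, 5×Y, and 3×N: cost 38 ≤ 38, profit 3·10 + 5·8 + 3·9 = 97.
4×X, 4×Y, and 3×N: cost 38 ≤ 38, profit 4·10 + 4·8 + 3·9 = 99.
Best is 99.

99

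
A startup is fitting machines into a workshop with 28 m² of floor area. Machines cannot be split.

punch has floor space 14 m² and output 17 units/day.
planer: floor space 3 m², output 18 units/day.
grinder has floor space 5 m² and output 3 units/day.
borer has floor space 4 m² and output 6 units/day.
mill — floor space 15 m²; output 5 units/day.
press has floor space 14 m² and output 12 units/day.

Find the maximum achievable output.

44

planer + grinder + borer + press: floor space 3 + 5 + 4 + 14 = 26 ≤ 28, output 18 + 3 + 6 + 12 = 39.
punch + planer + grinder + borer: floor space 14 + 3 + 5 + 4 = 26 ≤ 28, output 17 + 18 + 3 + 6 = 44.
punch + planer + borer: floor space 14 + 3 + 4 = 21 ≤ 28, output 17 + 18 + 6 = 41.
Best is punch, planer, grinder, and borer with total output 44.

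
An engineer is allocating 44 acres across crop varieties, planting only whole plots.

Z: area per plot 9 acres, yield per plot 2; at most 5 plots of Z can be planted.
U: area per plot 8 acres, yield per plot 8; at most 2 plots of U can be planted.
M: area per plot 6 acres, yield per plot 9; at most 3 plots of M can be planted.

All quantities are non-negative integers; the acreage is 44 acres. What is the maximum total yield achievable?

45

Take 1×Z, 2×U, and 3×M: area 43 ≤ 44, yield 1·2 + 2·8 + 3·9 = 45.
M has the best ratio (9/6) and is taken to its limit of 3; remaining capacity is filled optimally with the others.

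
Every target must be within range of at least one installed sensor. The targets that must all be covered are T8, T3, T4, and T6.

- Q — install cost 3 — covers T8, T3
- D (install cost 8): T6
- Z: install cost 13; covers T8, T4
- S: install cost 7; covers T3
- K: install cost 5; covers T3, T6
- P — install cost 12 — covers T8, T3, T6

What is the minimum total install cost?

18

The greedy cost-per-new-target heuristic would pick Q, K, and Z for 21, but a cheaper cover exists.
Choose Z and K: together they cover T8, T3, T4, T6 — every target.
Total install cost: 13 + 5 = 18.
No cover costs less than 18.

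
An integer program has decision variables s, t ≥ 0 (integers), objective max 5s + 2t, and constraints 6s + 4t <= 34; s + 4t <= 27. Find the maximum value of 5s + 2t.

27

Relaxing integrality, the LP optimum is 28.33 at (s,t) = (5.67, 0), which is not an integer point.
(s,t)=(5,1): 6·5+4·1=34≤34, 1·5+4·1=9≤27, objective 27.
(s,t)=(5,0): 6·5+4·0=30≤34, 1·5+4·0=5≤27, objective 25.
Maximum is 27 at (s,t)=(5,1).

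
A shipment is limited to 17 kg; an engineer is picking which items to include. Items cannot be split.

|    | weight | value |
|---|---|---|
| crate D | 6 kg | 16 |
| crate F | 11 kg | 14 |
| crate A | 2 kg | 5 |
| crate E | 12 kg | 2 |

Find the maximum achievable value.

This is a 0-1 knapsack instance.
Allowing fractional choices, the relaxed optimum would be about 32.5, but items are indivisible.
crate D + crate A: weight 6 + 2 = 8 ≤ 17, value 16 + 5 = 21.
crate D + crate F: weight 6 + 11 = 17 ≤ 17, value 16 + 14 = 30.
Best is crate D and crate F with total value 30.

30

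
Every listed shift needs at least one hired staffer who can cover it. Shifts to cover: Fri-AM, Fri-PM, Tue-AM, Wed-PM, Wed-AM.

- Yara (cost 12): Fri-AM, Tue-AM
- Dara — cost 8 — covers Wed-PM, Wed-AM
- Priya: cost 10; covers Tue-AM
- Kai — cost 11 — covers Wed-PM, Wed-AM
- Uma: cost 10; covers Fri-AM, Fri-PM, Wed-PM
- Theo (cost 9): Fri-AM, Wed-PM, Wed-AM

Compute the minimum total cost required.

28

This is a weighted set-cover instance.
The greedy cost-per-new-shift heuristic would pick Theo, Priya, and Uma for 29, but a cheaper cover exists.
Choose Dara, Priya, and Uma: together they cover Fri-AM, Fri-PM, Tue-AM, Wed-PM, Wed-AM — every shift.
Total cost: 8 + 10 + 10 = 28.
No cover costs less than 28.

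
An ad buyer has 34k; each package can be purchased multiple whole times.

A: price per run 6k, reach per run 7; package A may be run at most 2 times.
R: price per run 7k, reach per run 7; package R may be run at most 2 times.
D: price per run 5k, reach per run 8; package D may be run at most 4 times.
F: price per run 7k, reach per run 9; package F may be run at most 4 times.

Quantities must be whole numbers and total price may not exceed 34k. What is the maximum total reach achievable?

This is a bounded integer knapsack.
Take 4×D and 2×F: price 34 ≤ 34, reach 4·8 + 2·9 = 50.
D has the best ratio (8/5) and is taken to its limit of 4; remaining capacity is filled optimally with the others.

50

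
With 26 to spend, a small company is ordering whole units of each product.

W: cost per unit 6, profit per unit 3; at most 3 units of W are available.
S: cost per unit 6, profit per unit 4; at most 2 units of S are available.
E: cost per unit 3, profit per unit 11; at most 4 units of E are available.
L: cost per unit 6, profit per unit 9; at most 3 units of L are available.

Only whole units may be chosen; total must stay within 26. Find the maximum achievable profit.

62

1×S, 4×E, and 1×L: cost 24 ≤ 26, profit 1·4 + 4·11 + 1·9 = 57.
4×E and 2×L: cost 24 ≤ 26, profit 4·11 + 2·9 = 62.
Best is 62.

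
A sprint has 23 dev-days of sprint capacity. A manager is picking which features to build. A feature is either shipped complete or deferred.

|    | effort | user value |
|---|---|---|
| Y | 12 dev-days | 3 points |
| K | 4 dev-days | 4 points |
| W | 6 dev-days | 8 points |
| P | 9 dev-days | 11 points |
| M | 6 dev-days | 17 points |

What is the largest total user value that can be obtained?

Take W, P, and M: effort 6 + 9 + 6 = 21 ≤ 23, user value 8 + 11 + 17 = 36.
No other feasible combination does better.

36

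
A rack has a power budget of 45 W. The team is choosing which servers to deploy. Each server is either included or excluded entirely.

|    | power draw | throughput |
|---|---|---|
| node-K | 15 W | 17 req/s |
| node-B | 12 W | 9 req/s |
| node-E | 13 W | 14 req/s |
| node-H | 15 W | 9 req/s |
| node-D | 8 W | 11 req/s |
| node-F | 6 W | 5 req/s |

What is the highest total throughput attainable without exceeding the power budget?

47

node-K + node-E + node-D + node-F: power draw 15 + 13 + 8 + 6 = 42 ≤ 45, throughput 17 + 14 + 11 + 5 = 47.
node-K + node-E + node-D: power draw 15 + 13 + 8 = 36 ≤ 45, throughput 17 + 14 + 11 = 42.
Best is node-K, node-E, node-D, and node-F with total throughput 47.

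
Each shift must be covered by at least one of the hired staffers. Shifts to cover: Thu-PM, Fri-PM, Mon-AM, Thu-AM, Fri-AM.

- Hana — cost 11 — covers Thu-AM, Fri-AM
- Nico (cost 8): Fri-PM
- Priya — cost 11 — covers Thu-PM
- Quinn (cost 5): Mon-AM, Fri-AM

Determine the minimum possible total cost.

Choose Hana, Nico, Priya, and Quinn: together they cover Thu-PM, Fri-PM, Mon-AM, Thu-AM, Fri-AM — every shift.
Total cost: 11 + 8 + 11 + 5 = 35.
No cover costs less than 35.

35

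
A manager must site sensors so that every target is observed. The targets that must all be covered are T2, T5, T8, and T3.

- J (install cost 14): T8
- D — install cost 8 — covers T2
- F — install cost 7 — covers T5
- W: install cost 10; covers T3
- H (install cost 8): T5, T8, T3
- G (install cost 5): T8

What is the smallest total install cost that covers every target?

Choose D and H: together they cover T2, T5, T8, T3 — every target.
Total install cost: 8 + 8 = 16.
No cover costs less than 16.

16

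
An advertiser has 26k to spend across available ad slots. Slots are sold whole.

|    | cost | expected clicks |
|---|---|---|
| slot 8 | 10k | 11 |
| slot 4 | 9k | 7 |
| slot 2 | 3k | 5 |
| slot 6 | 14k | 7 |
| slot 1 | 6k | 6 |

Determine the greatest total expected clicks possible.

This is an integer program with binary decision variables.
Allowing fractional choices, the relaxed optimum would be about 27.4, but ad slots are indivisible.
slot 8 + slot 4 + slot 1: cost 10 + 9 + 6 = 25 ≤ 26, expected clicks 11 + 7 + 6 = 24.
slot 8 + slot 2 + slot 1: cost 10 + 3 + 6 = 19 ≤ 26, expected clicks 11 + 5 + 6 = 22.
slot 8 + slot 4 + slot 2: cost 10 + 9 + 3 = 22 ≤ 26, expected clicks 11 + 7 + 5 = 23.
Best is slot 8, slot 4, and slot 1 with total expected clicks 24.

24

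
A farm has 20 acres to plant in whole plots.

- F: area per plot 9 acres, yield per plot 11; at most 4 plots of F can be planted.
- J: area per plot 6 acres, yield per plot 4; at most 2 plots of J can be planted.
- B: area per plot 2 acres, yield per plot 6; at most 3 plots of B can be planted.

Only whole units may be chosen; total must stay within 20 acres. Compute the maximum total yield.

1×F and 3×B: area 15 ≤ 20, yield 1·11 + 3·6 = 29.
2×F and 1×B: area 20 ≤ 20, yield 2·11 + 1·6 = 28.
Best is 29.

29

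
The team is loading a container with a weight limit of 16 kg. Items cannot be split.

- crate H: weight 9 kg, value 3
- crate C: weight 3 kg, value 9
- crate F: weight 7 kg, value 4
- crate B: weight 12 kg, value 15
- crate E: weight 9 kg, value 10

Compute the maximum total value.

crate C + crate E: weight 3 + 9 = 12 ≤ 16, value 9 + 10 = 19.
crate C + crate B: weight 3 + 12 = 15 ≤ 16, value 9 + 15 = 24.
crate B: weight 12 ≤ 16, value 15.
Best is crate C and crate B with total value 24.

24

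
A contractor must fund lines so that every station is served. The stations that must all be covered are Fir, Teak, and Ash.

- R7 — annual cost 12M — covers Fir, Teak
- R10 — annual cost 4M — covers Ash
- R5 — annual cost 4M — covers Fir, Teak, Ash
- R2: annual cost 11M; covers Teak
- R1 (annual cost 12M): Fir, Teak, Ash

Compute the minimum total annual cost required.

4

R5 alone covers Fir, Teak, Ash — every station.
Total annual cost: 4.
No cover costs less than 4.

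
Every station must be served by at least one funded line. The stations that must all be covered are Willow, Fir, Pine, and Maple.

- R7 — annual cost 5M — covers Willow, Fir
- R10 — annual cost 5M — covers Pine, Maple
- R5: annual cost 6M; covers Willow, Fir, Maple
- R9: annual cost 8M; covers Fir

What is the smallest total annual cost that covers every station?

10

The greedy cost-per-new-station heuristic would pick R5 and R10 for 11, but a cheaper cover exists.
Choose R7 and R10: together they cover Willow, Fir, Pine, Maple — every station.
Total annual cost: 5 + 5 = 10.
No cover costs less than 10.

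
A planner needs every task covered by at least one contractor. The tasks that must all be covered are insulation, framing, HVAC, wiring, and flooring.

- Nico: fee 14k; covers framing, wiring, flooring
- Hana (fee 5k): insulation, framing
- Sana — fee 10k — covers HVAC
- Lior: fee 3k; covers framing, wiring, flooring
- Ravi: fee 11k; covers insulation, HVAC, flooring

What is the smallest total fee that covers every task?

14

This is an integer covering problem.
The greedy cost-per-new-task heuristic would pick Lior, Hana, and Sana for 18, but a cheaper cover exists.
Choose Lior and Ravi: together they cover insulation, framing, HVAC, wiring, flooring — every task.
Total fee: 3 + 11 = 14.
No cover costs less than 14.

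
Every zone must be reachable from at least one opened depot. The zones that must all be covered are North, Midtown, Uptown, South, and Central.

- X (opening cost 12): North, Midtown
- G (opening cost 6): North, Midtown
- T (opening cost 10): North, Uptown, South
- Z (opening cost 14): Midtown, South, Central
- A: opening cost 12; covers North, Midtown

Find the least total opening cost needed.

The greedy cost-per-new-zone heuristic would pick G, T, and Z for 30, but a cheaper cover exists.
Choose T and Z: together they cover North, Midtown, Uptown, South, Central — every zone.
Total opening cost: 10 + 14 = 24.
No cover costs less than 24.

24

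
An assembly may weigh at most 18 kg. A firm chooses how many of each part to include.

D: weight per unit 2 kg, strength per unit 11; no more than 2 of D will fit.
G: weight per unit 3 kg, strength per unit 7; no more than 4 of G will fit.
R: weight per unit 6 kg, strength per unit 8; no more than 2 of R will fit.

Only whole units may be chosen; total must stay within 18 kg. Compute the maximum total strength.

This is a bounded integer knapsack.
2×D and 4×G: weight 16 ≤ 18, strength 2·11 + 4·7 = 50.
2×D, 2×G, and 1×R: weight 16 ≤ 18, strength 2·11 + 2·7 + 1·8 = 44.
Best is 50.

50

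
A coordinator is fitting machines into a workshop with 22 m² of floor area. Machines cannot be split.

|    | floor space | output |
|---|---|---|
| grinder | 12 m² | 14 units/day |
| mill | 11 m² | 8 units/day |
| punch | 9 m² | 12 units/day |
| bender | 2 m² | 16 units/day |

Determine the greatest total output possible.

This is an integer program with binary decision variables.
Allowing fractional choices, the relaxed optimum would be about 40.8, but machines are indivisible.
grinder + bender: floor space 12 + 2 = 14 ≤ 22, output 14 + 16 = 30.
mill + punch + bender: floor space 11 + 9 + 2 = 22 ≤ 22, output 8 + 12 + 16 = 36.
Best is mill, punch, and bender with total output 36.

36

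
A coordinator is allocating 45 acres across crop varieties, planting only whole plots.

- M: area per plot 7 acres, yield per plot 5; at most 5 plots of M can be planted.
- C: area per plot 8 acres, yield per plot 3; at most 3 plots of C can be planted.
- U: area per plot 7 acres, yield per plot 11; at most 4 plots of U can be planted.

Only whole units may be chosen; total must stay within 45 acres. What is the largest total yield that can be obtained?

54

This is a bounded integer knapsack.
2×M and 4×U: area 42 ≤ 45, yield 2·5 + 4·11 = 54.
1×M, 1×C, and 4×U: area 43 ≤ 45, yield 1·5 + 1·3 + 4·11 = 52.
Best is 54.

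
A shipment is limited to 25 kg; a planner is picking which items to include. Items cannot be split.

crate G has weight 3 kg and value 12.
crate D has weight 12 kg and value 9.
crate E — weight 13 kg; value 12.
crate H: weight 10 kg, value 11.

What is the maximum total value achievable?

Allowing fractional choices, the relaxed optimum would be about 34.1, but items are indivisible.
crate G + crate E: weight 3 + 13 = 16 ≤ 25, value 12 + 12 = 24.
crate G + crate D + crate H: weight 3 + 12 + 10 = 25 ≤ 25, value 12 + 9 + 11 = 32.
Best is crate G, crate D, and crate H with total value 32.

32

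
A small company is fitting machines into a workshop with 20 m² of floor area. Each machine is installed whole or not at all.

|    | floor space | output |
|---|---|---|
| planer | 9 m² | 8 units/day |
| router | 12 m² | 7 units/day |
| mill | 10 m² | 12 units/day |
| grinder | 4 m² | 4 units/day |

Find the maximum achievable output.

Allowing fractional choices, the relaxed optimum would be about 21.3, but machines are indivisible.
mill + grinder: floor space 10 + 4 = 14 ≤ 20, output 12 + 4 = 16.
planer + mill: floor space 9 + 10 = 19 ≤ 20, output 8 + 12 = 20.
Best is planer and mill with total output 20.

20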